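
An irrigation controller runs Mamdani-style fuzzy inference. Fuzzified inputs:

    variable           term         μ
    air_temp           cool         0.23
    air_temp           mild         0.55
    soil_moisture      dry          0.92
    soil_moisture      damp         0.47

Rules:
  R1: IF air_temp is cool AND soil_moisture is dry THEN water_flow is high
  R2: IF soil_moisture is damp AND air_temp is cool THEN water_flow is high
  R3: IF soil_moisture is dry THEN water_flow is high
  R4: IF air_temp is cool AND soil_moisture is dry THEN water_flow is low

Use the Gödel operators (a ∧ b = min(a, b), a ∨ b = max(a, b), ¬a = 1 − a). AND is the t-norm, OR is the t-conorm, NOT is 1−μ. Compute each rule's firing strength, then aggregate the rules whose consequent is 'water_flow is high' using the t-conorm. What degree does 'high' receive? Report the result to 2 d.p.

0.92

R1: cool=0.23, dry=0.92; AND[min(a, b)] → w = 0.23
R2: damp=0.47, cool=0.23; AND[min(a, b)] → w = 0.23
R3: dry=0.92 → w = 0.92
R4: cool=0.23, dry=0.92; AND[min(a, b)] → w = 0.23
Rules with consequent 'high': {R1, R2, R3} → strengths 0.23, 0.23, 0.92
Aggregate via t-conorm [max(a, b)]: 0.92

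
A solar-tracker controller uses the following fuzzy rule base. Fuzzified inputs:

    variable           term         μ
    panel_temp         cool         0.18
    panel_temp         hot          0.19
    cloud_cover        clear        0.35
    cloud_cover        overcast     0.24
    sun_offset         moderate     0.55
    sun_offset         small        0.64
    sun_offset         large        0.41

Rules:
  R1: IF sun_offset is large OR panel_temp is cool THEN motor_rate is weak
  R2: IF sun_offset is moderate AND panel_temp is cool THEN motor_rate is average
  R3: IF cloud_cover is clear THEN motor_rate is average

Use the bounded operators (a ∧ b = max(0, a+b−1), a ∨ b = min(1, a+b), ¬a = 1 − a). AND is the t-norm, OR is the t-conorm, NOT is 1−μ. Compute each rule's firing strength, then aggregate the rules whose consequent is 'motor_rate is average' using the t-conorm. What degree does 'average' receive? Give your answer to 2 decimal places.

R1: large=0.41, cool=0.18; OR[min(1, a+b)] → w = 0.59
R2: moderate=0.55, cool=0.18; AND[max(0, a+b−1)] → w = 0.00
R3: clear=0.35 → w = 0.35
Rules with consequent 'average': {R2, R3} → strengths 0.00, 0.35
Aggregate via t-conorm [min(1, a+b)]: 0.35

0.35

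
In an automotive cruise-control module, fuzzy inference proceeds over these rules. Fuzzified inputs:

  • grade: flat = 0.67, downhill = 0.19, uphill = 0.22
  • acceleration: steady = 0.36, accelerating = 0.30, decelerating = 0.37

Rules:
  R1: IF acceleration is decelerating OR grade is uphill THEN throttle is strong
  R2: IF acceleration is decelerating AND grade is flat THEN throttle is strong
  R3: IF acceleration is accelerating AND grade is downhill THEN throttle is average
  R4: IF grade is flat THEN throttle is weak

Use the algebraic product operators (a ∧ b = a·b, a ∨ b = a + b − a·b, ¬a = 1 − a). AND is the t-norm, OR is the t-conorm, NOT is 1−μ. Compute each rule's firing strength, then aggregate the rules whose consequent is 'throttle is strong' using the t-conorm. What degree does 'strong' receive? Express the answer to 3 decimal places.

0.630

R1: decelerating=0.37, uphill=0.22; OR[a + b − a·b] → w = 0.5086
R2: decelerating=0.37, flat=0.67; AND[a·b] → w = 0.2479
R3: accelerating=0.30, downhill=0.19; AND[a·b] → w = 0.0570
R4: flat=0.67 → w = 0.6700
Rules with consequent 'strong': {R1, R2} → strengths 0.5086, 0.2479
Aggregate via t-conorm [a + b − a·b]: 0.6304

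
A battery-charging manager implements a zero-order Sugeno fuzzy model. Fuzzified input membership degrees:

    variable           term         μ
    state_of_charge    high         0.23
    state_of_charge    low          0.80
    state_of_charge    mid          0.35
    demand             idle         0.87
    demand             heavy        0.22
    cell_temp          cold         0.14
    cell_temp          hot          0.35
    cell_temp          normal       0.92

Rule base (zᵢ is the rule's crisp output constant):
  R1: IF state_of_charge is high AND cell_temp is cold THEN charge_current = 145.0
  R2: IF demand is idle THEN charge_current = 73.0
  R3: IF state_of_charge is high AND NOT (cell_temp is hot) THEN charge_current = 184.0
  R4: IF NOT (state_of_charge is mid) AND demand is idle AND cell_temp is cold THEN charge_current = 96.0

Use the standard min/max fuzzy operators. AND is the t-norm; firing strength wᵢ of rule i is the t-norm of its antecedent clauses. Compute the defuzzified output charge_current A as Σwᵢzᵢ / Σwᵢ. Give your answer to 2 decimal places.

R1 (z=145.0): high=0.23, cold=0.14; AND[min(a, b)] → w = 0.14
R2 (z=73.0): idle=0.87 → w = 0.87
R3 (z=184.0): high=0.23, ¬hot=1−0.35=0.65; AND[min(a, b)] → w = 0.23
R4 (z=96.0): ¬mid=1−0.35=0.65, idle=0.87, cold=0.14; AND[min(a, b)] → w = 0.14
Weighted average = (0.14·145.0 + 0.87·73.0 + 0.23·184.0 + 0.14·96.0) / (0.14 + 0.87 + 0.23 + 0.14)
  = 139.5700 / 1.3800 = 101.14

101.14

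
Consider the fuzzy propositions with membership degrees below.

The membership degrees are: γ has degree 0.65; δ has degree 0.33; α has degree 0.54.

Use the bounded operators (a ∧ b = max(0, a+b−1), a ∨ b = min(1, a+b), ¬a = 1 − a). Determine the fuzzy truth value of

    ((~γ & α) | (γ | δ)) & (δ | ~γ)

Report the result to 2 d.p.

~γ = 1 − 0.65 = 0.35
~γ & α = max(0, a+b−1) on (0.35, 0.54) = 0.00
γ | δ = min(1, a+b) on (0.65, 0.33) = 0.98
(~γ & α) | (γ | δ) = min(1, a+b) on (0.00, 0.98) = 0.98
~γ = 1 − 0.65 = 0.35
δ | ~γ = min(1, a+b) on (0.33, 0.35) = 0.68
((~γ & α) | (γ | δ)) & (δ | ~γ) = max(0, a+b−1) on (0.98, 0.68) = 0.66

0.66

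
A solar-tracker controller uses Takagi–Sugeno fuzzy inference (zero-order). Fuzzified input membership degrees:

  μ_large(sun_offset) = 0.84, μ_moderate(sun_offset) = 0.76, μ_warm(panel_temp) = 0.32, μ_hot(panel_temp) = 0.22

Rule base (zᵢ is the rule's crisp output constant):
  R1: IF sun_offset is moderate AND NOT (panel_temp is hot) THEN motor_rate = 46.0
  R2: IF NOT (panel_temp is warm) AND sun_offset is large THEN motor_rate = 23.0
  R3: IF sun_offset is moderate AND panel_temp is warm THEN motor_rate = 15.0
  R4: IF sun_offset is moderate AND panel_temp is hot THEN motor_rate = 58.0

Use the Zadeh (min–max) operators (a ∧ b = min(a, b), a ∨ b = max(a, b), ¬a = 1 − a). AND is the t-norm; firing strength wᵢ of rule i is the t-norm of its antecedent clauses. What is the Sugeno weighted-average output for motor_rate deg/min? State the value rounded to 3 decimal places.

R1 (z=46.0): moderate=0.76, ¬hot=1−0.22=0.78; AND[min(a, b)] → w = 0.76
R2 (z=23.0): ¬warm=1−0.32=0.68, large=0.84; AND[min(a, b)] → w = 0.68
R3 (z=15.0): moderate=0.76, warm=0.32; AND[min(a, b)] → w = 0.32
R4 (z=58.0): moderate=0.76, hot=0.22; AND[min(a, b)] → w = 0.22
Weighted average = (0.76·46.0 + 0.68·23.0 + 0.32·15.0 + 0.22·58.0) / (0.76 + 0.68 + 0.32 + 0.22)
  = 68.1600 / 1.9800 = 34.424

34.424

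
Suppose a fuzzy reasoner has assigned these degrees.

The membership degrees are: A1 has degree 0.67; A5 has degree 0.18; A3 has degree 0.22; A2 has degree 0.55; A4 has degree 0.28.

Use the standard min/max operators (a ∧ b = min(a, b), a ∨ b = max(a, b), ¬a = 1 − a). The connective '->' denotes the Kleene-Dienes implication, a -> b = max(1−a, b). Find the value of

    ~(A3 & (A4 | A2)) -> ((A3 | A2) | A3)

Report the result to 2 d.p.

0.55

A4 | A2 = max(a, b) on (0.28, 0.55) = 0.55
A3 & (A4 | A2) = min(a, b) on (0.22, 0.55) = 0.22
~(A3 & (A4 | A2)) = 1 − 0.22 = 0.78
A3 | A2 = max(a, b) on (0.22, 0.55) = 0.55
(A3 | A2) | A3 = max(a, b) on (0.55, 0.22) = 0.55
~(A3 & (A4 | A2)) -> ((A3 | A2) | A3)  [Kleene-Dienes: max(1−a, b)] with a=0.78, b=0.55 → 0.55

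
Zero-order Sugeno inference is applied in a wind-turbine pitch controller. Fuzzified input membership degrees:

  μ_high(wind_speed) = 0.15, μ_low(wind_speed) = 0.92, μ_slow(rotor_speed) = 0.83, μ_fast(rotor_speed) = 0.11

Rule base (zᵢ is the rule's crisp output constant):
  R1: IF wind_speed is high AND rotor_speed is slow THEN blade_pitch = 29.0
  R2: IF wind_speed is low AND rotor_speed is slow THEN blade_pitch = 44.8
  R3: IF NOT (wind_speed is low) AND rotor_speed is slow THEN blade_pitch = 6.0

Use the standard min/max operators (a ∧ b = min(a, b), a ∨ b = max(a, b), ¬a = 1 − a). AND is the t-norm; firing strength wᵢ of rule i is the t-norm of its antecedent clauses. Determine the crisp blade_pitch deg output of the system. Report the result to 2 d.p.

R1 (z=29.0): high=0.15, slow=0.83; AND[min(a, b)] → w = 0.15
R2 (z=44.8): low=0.92, slow=0.83; AND[min(a, b)] → w = 0.83
R3 (z=6.0): ¬low=1−0.92=0.08, slow=0.83; AND[min(a, b)] → w = 0.08
Weighted average = (0.15·29.0 + 0.83·44.8 + 0.08·6.0) / (0.15 + 0.83 + 0.08)
  = 42.0140 / 1.0600 = 39.64

39.64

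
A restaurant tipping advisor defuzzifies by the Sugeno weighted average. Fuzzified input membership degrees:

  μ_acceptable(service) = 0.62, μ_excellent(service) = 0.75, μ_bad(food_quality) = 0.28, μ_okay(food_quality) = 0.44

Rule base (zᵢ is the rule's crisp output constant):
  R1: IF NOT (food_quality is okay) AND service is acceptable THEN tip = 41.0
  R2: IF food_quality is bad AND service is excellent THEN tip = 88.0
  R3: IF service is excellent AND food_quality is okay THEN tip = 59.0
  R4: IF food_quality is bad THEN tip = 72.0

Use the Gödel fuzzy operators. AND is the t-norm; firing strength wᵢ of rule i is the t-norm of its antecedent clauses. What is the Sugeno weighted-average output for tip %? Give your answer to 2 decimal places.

R1 (z=41.0): ¬okay=1−0.44=0.56, acceptable=0.62; AND[min(a, b)] → w = 0.56
R2 (z=88.0): bad=0.28, excellent=0.75; AND[min(a, b)] → w = 0.28
R3 (z=59.0): excellent=0.75, okay=0.44; AND[min(a, b)] → w = 0.44
R4 (z=72.0): bad=0.28 → w = 0.28
Weighted average = (0.56·41.0 + 0.28·88.0 + 0.44·59.0 + 0.28·72.0) / (0.56 + 0.28 + 0.44 + 0.28)
  = 93.7200 / 1.5600 = 60.08

60.08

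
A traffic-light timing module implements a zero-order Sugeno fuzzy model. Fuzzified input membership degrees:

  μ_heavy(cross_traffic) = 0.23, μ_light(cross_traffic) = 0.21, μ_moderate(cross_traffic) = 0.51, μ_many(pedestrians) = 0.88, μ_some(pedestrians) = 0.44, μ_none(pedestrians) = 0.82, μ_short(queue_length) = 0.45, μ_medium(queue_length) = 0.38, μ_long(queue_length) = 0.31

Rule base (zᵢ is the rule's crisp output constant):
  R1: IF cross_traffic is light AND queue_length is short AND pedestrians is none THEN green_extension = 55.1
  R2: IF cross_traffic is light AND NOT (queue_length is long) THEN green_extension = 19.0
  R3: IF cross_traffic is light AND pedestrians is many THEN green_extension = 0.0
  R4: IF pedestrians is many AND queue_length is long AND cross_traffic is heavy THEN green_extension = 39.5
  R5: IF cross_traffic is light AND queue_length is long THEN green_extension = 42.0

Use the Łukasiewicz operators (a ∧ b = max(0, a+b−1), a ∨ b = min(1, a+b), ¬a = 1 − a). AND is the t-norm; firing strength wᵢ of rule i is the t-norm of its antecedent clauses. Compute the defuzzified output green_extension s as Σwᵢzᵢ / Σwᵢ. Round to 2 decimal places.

0.00

R1 (z=55.1): light=0.21, short=0.45, none=0.82; AND[max(0, a+b−1)] → w = 0.00
R2 (z=19.0): light=0.21, ¬long=1−0.31=0.69; AND[max(0, a+b−1)] → w = 0.00
R3 (z=0.0): light=0.21, many=0.88; AND[max(0, a+b−1)] → w = 0.09
R4 (z=39.5): many=0.88, long=0.31, heavy=0.23; AND[max(0, a+b−1)] → w = 0.00
R5 (z=42.0): light=0.21, long=0.31; AND[max(0, a+b−1)] → w = 0.00
Weighted average = (0.00·55.1 + 0.00·19.0 + 0.09·0.0 + 0.00·39.5 + 0.00·42.0) / (0.00 + 0.00 + 0.09 + 0.00 + 0.00)
  = 0.0000 / 0.0900 = 0.00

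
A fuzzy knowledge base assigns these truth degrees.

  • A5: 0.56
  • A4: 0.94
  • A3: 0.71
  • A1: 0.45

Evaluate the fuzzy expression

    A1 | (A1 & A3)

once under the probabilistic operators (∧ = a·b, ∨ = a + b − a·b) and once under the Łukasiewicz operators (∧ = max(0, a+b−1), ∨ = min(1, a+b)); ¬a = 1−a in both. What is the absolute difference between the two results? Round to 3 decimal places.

Under probabilistic:
  A1 & A3 = a·b on (0.4500, 0.7100) = 0.3195
  A1 | (A1 & A3) = a + b − a·b on (0.4500, 0.3195) = 0.6257
  → value = 0.6257
Under Łukasiewicz:
  A1 & A3 = max(0, a+b−1) on (0.45, 0.71) = 0.16
  A1 | (A1 & A3) = min(1, a+b) on (0.45, 0.16) = 0.61
  → value = 0.6100
|0.6257 − 0.6100| = 0.016

0.016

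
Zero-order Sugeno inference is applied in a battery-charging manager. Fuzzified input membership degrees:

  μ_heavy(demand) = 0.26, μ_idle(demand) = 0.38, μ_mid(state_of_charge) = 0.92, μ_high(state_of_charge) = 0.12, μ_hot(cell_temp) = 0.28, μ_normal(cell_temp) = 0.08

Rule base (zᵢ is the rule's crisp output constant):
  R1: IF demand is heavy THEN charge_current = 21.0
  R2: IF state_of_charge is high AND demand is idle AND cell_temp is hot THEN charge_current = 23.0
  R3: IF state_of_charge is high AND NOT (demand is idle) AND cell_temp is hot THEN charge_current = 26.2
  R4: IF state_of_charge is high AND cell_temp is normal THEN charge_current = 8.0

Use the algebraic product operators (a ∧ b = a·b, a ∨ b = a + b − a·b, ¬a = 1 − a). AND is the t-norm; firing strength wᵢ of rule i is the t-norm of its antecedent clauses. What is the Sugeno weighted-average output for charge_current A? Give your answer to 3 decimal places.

R1 (z=21.0): heavy=0.26 → w = 0.2600
R2 (z=23.0): high=0.12, idle=0.38, hot=0.28; AND[a·b] → w = 0.0128
R3 (z=26.2): high=0.12, ¬idle=1−0.38=0.62, hot=0.28; AND[a·b] → w = 0.0208
R4 (z=8.0): high=0.12, normal=0.08; AND[a·b] → w = 0.0096
Weighted average = (0.2600·21.0 + 0.0128·23.0 + 0.0208·26.2 + 0.0096·8.0) / (0.2600 + 0.0128 + 0.0208 + 0.0096)
  = 6.3763 / 0.3032 = 21.030

21.030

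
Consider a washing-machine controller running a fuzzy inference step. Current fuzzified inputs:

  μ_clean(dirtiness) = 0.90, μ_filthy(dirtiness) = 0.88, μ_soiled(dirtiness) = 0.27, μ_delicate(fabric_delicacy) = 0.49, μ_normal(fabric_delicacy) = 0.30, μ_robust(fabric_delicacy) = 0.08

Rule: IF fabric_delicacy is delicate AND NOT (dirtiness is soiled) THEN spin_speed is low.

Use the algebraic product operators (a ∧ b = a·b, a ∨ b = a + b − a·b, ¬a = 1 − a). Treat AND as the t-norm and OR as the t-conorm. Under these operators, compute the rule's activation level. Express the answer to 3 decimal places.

0.358

firing strength: delicate=0.49, ¬soiled=1−0.27=0.73; AND[a·b] → w = 0.3577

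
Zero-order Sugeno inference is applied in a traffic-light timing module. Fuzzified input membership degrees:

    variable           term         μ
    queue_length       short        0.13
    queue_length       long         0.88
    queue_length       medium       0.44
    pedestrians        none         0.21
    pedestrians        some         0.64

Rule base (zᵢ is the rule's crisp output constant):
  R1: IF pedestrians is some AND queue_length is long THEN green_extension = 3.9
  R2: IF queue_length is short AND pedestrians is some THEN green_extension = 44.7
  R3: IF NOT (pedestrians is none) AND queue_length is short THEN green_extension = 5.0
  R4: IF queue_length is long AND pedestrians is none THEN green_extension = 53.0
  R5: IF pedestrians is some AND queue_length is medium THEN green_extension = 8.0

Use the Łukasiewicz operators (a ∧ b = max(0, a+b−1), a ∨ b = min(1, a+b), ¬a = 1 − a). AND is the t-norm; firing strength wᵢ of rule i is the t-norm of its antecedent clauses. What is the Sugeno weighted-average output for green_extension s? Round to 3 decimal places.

10.780

R1 (z=3.9): some=0.64, long=0.88; AND[max(0, a+b−1)] → w = 0.52
R2 (z=44.7): short=0.13, some=0.64; AND[max(0, a+b−1)] → w = 0.00
R3 (z=5.0): ¬none=1−0.21=0.79, short=0.13; AND[max(0, a+b−1)] → w = 0.00
R4 (z=53.0): long=0.88, none=0.21; AND[max(0, a+b−1)] → w = 0.09
R5 (z=8.0): some=0.64, medium=0.44; AND[max(0, a+b−1)] → w = 0.08
Weighted average = (0.52·3.9 + 0.00·44.7 + 0.00·5.0 + 0.09·53.0 + 0.08·8.0) / (0.52 + 0.00 + 0.00 + 0.09 + 0.08)
  = 7.4380 / 0.6900 = 10.780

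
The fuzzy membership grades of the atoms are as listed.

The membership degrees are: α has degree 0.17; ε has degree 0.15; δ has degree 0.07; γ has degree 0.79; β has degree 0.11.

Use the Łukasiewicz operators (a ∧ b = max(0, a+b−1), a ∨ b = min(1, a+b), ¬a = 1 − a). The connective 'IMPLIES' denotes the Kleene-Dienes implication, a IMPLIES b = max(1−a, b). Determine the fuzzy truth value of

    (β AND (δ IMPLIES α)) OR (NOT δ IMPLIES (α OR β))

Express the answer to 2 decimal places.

0.32

δ IMPLIES α  [Kleene-Dienes: max(1−a, b)] with a=0.07, b=0.17 → 0.93
β AND (δ IMPLIES α) = max(0, a+b−1) on (0.11, 0.93) = 0.04
NOT δ = 1 − 0.07 = 0.93
α OR β = min(1, a+b) on (0.17, 0.11) = 0.28
NOT δ IMPLIES (α OR β)  [Kleene-Dienes: max(1−a, b)] with a=0.93, b=0.28 → 0.28
(β AND (δ IMPLIES α)) OR (NOT δ IMPLIES (α OR β)) = min(1, a+b) on (0.04, 0.28) = 0.32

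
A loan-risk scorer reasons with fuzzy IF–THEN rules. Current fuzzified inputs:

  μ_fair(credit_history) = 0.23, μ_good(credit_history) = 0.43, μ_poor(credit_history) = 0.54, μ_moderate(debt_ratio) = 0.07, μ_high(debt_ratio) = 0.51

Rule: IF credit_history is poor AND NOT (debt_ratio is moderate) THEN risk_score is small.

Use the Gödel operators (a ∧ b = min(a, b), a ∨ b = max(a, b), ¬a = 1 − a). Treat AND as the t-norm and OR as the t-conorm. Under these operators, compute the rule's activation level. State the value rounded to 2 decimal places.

firing strength: poor=0.54, ¬moderate=1−0.07=0.93; AND[min(a, b)] → w = 0.54

0.54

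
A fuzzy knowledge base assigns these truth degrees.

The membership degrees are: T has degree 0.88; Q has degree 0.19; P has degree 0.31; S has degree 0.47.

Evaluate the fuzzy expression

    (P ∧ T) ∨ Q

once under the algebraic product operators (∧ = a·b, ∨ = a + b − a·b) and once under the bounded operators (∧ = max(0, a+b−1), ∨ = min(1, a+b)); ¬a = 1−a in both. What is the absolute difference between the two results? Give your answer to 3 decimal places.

Under algebraic product:
  P ∧ T = a·b on (0.3100, 0.8800) = 0.2728
  (P ∧ T) ∨ Q = a + b − a·b on (0.2728, 0.1900) = 0.4110
  → value = 0.4110
Under bounded:
  P ∧ T = max(0, a+b−1) on (0.31, 0.88) = 0.19
  (P ∧ T) ∨ Q = min(1, a+b) on (0.19, 0.19) = 0.38
  → value = 0.3800
|0.4110 − 0.3800| = 0.031

0.031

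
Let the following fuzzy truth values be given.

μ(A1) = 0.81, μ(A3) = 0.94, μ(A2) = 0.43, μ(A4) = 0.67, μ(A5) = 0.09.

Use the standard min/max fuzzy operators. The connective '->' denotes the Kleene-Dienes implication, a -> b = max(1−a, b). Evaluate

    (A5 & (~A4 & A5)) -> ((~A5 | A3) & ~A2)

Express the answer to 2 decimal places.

~A4 = 1 − 0.67 = 0.33
~A4 & A5 = min(a, b) on (0.33, 0.09) = 0.09
A5 & (~A4 & A5) = min(a, b) on (0.09, 0.09) = 0.09
~A5 = 1 − 0.09 = 0.91
~A5 | A3 = max(a, b) on (0.91, 0.94) = 0.94
~A2 = 1 − 0.43 = 0.57
(~A5 | A3) & ~A2 = min(a, b) on (0.94, 0.57) = 0.57
(A5 & (~A4 & A5)) -> ((~A5 | A3) & ~A2)  [Kleene-Dienes: max(1−a, b)] with a=0.09, b=0.57 → 0.91

0.91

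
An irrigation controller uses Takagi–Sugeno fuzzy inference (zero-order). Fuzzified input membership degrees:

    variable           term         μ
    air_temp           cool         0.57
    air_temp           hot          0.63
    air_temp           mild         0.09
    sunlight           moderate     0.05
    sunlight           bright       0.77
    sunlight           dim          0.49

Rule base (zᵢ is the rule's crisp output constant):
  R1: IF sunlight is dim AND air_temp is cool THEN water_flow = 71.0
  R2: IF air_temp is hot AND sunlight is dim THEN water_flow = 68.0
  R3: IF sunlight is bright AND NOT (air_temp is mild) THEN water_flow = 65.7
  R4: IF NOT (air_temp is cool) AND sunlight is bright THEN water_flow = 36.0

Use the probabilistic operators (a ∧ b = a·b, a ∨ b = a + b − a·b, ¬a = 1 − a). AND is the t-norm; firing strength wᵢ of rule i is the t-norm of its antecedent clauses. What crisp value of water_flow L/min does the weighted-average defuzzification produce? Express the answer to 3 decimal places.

60.981

R1 (z=71.0): dim=0.49, cool=0.57; AND[a·b] → w = 0.2793
R2 (z=68.0): hot=0.63, dim=0.49; AND[a·b] → w = 0.3087
R3 (z=65.7): bright=0.77, ¬mild=1−0.09=0.91; AND[a·b] → w = 0.7007
R4 (z=36.0): ¬cool=1−0.57=0.43, bright=0.77; AND[a·b] → w = 0.3311
Weighted average = (0.2793·71.0 + 0.3087·68.0 + 0.7007·65.7 + 0.3311·36.0) / (0.2793 + 0.3087 + 0.7007 + 0.3311)
  = 98.7775 / 1.6198 = 60.981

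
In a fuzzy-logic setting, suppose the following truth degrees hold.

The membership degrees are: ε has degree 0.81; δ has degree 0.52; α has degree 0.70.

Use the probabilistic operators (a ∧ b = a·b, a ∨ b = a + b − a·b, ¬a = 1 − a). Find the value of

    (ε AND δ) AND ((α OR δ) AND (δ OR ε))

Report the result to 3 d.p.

ε AND δ = a·b on (0.8100, 0.5200) = 0.4212
α OR δ = a + b − a·b on (0.7000, 0.5200) = 0.8560
δ OR ε = a + b − a·b on (0.5200, 0.8100) = 0.9088
(α OR δ) AND (δ OR ε) = a·b on (0.8560, 0.9088) = 0.7779
(ε AND δ) AND ((α OR δ) AND (δ OR ε)) = a·b on (0.4212, 0.7779) = 0.3277

0.328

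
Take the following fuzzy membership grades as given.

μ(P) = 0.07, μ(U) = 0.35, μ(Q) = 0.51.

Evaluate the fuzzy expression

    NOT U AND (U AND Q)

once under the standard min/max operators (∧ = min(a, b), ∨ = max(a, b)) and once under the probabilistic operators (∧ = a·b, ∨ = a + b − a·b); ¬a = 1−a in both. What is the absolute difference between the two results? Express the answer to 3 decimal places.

0.234

Under standard min/max:
  NOT U = 1 − 0.35 = 0.65
  U AND Q = min(a, b) on (0.35, 0.51) = 0.35
  NOT U AND (U AND Q) = min(a, b) on (0.65, 0.35) = 0.35
  → value = 0.3500
Under probabilistic:
  NOT U = 1 − 0.3500 = 0.6500
  U AND Q = a·b on (0.3500, 0.5100) = 0.1785
  NOT U AND (U AND Q) = a·b on (0.6500, 0.1785) = 0.1160
  → value = 0.1160
|0.3500 − 0.1160| = 0.234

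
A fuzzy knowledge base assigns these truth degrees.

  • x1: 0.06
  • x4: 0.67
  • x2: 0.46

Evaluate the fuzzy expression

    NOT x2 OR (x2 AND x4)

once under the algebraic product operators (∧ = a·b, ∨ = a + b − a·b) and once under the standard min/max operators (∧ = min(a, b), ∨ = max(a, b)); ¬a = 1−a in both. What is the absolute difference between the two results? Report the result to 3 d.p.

Under algebraic product:
  NOT x2 = 1 − 0.4600 = 0.5400
  x2 AND x4 = a·b on (0.4600, 0.6700) = 0.3082
  NOT x2 OR (x2 AND x4) = a + b − a·b on (0.5400, 0.3082) = 0.6818
  → value = 0.6818
Under standard min/max:
  NOT x2 = 1 − 0.46 = 0.54
  x2 AND x4 = min(a, b) on (0.46, 0.67) = 0.46
  NOT x2 OR (x2 AND x4) = max(a, b) on (0.54, 0.46) = 0.54
  → value = 0.5400
|0.6818 − 0.5400| = 0.142

0.142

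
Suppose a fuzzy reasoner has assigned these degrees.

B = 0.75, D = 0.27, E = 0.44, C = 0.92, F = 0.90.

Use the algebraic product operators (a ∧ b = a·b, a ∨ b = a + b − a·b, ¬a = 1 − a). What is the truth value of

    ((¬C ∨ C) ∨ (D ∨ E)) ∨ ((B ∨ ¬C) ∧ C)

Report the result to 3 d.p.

¬C = 1 − 0.9200 = 0.0800
¬C ∨ C = a + b − a·b on (0.0800, 0.9200) = 0.9264
D ∨ E = a + b − a·b on (0.2700, 0.4400) = 0.5912
(¬C ∨ C) ∨ (D ∨ E) = a + b − a·b on (0.9264, 0.5912) = 0.9699
¬C = 1 − 0.9200 = 0.0800
B ∨ ¬C = a + b − a·b on (0.7500, 0.0800) = 0.7700
(B ∨ ¬C) ∧ C = a·b on (0.7700, 0.9200) = 0.7084
((¬C ∨ C) ∨ (D ∨ E)) ∨ ((B ∨ ¬C) ∧ C) = a + b − a·b on (0.9699, 0.7084) = 0.9912

0.991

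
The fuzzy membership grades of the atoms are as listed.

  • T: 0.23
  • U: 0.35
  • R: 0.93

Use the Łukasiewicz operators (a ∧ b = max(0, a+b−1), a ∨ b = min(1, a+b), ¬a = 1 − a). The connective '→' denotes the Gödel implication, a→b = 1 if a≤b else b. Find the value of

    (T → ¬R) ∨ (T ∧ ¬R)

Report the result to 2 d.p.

¬R = 1 − 0.93 = 0.07
T → ¬R  [Gödel: 1 if a≤b else b] with a=0.23, b=0.07 → 0.07
¬R = 1 − 0.93 = 0.07
T ∧ ¬R = max(0, a+b−1) on (0.23, 0.07) = 0.00
(T → ¬R) ∨ (T ∧ ¬R) = min(1, a+b) on (0.07, 0.00) = 0.07

0.07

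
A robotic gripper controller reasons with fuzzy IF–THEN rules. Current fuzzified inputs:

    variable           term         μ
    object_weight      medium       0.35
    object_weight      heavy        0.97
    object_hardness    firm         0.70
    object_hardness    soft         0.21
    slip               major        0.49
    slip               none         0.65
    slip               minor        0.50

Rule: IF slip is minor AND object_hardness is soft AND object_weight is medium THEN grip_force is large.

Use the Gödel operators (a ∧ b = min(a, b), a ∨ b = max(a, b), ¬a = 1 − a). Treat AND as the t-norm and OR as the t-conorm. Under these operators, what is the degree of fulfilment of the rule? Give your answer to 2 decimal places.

firing strength: minor=0.50, soft=0.21, medium=0.35; AND[min(a, b)] → w = 0.21

0.21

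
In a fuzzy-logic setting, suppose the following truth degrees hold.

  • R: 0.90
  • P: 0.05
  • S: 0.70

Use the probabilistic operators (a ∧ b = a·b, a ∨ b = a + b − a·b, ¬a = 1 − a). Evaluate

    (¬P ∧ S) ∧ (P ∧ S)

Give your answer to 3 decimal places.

0.023

¬P = 1 − 0.0500 = 0.9500
¬P ∧ S = a·b on (0.9500, 0.7000) = 0.6650
P ∧ S = a·b on (0.0500, 0.7000) = 0.0350
(¬P ∧ S) ∧ (P ∧ S) = a·b on (0.6650, 0.0350) = 0.0233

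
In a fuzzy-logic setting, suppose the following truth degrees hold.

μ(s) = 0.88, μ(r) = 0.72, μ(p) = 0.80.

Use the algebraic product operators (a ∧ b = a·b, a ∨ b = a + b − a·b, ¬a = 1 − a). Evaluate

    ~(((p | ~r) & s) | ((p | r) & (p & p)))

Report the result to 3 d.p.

~r = 1 − 0.7200 = 0.2800
p | ~r = a + b − a·b on (0.8000, 0.2800) = 0.8560
(p | ~r) & s = a·b on (0.8560, 0.8800) = 0.7533
p | r = a + b − a·b on (0.8000, 0.7200) = 0.9440
p & p = a·b on (0.8000, 0.8000) = 0.6400
(p | r) & (p & p) = a·b on (0.9440, 0.6400) = 0.6042
((p | ~r) & s) | ((p | r) & (p & p)) = a + b − a·b on (0.7533, 0.6042) = 0.9023
~(((p | ~r) & s) | ((p | r) & (p & p))) = 1 − 0.9023 = 0.0977

0.098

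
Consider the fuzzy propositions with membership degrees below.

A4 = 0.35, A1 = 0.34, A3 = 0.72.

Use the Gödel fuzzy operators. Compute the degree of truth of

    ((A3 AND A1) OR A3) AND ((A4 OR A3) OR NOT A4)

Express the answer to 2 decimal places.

0.72

A3 AND A1 = min(a, b) on (0.72, 0.34) = 0.34
(A3 AND A1) OR A3 = max(a, b) on (0.34, 0.72) = 0.72
A4 OR A3 = max(a, b) on (0.35, 0.72) = 0.72
NOT A4 = 1 − 0.35 = 0.65
(A4 OR A3) OR NOT A4 = max(a, b) on (0.72, 0.65) = 0.72
((A3 AND A1) OR A3) AND ((A4 OR A3) OR NOT A4) = min(a, b) on (0.72, 0.72) = 0.72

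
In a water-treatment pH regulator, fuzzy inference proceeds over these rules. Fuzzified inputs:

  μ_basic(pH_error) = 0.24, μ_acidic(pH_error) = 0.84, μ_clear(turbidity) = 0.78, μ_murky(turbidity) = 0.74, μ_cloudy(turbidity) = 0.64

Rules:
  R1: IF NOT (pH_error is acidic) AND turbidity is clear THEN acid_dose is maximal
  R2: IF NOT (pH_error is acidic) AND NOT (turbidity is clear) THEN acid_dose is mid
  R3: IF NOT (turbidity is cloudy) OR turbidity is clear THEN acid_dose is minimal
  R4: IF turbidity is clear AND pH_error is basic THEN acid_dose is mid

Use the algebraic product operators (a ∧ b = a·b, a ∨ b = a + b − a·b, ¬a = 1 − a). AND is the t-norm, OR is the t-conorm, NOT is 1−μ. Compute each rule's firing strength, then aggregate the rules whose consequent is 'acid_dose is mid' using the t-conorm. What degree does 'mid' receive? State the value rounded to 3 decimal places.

R1: ¬acidic=1−0.84=0.16, clear=0.78; AND[a·b] → w = 0.1248
R2: ¬acidic=1−0.84=0.16, ¬clear=1−0.78=0.22; AND[a·b] → w = 0.0352
R3: ¬cloudy=1−0.64=0.36, clear=0.78; OR[a + b − a·b] → w = 0.8592
R4: clear=0.78, basic=0.24; AND[a·b] → w = 0.1872
Rules with consequent 'mid': {R2, R4} → strengths 0.0352, 0.1872
Aggregate via t-conorm [a + b − a·b]: 0.2158

0.216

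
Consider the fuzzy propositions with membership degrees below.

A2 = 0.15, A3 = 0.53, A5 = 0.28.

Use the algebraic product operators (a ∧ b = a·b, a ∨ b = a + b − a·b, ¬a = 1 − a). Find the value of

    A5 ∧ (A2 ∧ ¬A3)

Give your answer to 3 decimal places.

0.020

¬A3 = 1 − 0.5300 = 0.4700
A2 ∧ ¬A3 = a·b on (0.1500, 0.4700) = 0.0705
A5 ∧ (A2 ∧ ¬A3) = a·b on (0.2800, 0.0705) = 0.0197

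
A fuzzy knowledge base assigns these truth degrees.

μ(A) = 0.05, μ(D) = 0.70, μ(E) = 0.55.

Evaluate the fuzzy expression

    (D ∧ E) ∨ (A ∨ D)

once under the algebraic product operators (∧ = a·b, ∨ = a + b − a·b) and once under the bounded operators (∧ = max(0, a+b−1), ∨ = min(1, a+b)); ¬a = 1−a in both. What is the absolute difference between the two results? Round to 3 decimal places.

0.175

Under algebraic product:
  D ∧ E = a·b on (0.7000, 0.5500) = 0.3850
  A ∨ D = a + b − a·b on (0.0500, 0.7000) = 0.7150
  (D ∧ E) ∨ (A ∨ D) = a + b − a·b on (0.3850, 0.7150) = 0.8247
  → value = 0.8247
Under bounded:
  D ∧ E = max(0, a+b−1) on (0.70, 0.55) = 0.25
  A ∨ D = min(1, a+b) on (0.05, 0.70) = 0.75
  (D ∧ E) ∨ (A ∨ D) = min(1, a+b) on (0.25, 0.75) = 1.00
  → value = 1.0000
|0.8247 − 1.0000| = 0.175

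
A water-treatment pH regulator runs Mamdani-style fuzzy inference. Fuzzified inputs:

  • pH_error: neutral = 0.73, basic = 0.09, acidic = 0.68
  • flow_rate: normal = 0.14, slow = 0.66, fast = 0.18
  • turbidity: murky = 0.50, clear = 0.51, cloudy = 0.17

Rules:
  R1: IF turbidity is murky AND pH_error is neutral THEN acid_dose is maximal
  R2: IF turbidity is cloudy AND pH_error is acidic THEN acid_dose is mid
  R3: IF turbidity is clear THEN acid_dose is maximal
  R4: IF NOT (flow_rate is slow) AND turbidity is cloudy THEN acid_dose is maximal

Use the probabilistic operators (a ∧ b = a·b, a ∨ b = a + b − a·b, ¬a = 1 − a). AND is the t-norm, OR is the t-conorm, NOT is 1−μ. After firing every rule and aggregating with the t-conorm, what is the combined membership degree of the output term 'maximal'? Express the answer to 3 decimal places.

R1: murky=0.50, neutral=0.73; AND[a·b] → w = 0.3650
R2: cloudy=0.17, acidic=0.68; AND[a·b] → w = 0.1156
R3: clear=0.51 → w = 0.5100
R4: ¬slow=1−0.66=0.34, cloudy=0.17; AND[a·b] → w = 0.0578
Rules with consequent 'maximal': {R1, R3, R4} → strengths 0.3650, 0.5100, 0.0578
Aggregate via t-conorm [a + b − a·b]: 0.7068

0.707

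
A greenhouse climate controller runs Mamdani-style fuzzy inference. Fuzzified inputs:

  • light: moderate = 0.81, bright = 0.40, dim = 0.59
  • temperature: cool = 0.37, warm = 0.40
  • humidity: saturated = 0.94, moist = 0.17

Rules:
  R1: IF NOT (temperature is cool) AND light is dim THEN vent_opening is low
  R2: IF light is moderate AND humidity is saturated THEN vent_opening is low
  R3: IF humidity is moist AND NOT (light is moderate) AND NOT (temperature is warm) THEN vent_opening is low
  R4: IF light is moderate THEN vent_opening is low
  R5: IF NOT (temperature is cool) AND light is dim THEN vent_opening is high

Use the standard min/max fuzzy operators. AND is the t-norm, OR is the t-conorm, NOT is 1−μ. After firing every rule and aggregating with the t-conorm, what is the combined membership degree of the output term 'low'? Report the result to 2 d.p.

0.81

R1: ¬cool=1−0.37=0.63, dim=0.59; AND[min(a, b)] → w = 0.59
R2: moderate=0.81, saturated=0.94; AND[min(a, b)] → w = 0.81
R3: moist=0.17, ¬moderate=1−0.81=0.19, ¬warm=1−0.40=0.60; AND[min(a, b)] → w = 0.17
R4: moderate=0.81 → w = 0.81
R5: ¬cool=1−0.37=0.63, dim=0.59; AND[min(a, b)] → w = 0.59
Rules with consequent 'low': {R1, R2, R3, R4} → strengths 0.59, 0.81, 0.17, 0.81
Aggregate via t-conorm [max(a, b)]: 0.81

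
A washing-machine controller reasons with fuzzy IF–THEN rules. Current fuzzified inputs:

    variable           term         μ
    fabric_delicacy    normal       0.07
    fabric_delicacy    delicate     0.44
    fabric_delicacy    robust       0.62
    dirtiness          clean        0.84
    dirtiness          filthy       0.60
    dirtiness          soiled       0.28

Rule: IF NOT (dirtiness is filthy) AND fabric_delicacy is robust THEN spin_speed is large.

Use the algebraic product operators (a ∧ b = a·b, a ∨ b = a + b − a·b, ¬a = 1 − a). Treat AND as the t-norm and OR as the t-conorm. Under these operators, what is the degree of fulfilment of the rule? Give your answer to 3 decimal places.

0.248

firing strength: ¬filthy=1−0.60=0.40, robust=0.62; AND[a·b] → w = 0.2480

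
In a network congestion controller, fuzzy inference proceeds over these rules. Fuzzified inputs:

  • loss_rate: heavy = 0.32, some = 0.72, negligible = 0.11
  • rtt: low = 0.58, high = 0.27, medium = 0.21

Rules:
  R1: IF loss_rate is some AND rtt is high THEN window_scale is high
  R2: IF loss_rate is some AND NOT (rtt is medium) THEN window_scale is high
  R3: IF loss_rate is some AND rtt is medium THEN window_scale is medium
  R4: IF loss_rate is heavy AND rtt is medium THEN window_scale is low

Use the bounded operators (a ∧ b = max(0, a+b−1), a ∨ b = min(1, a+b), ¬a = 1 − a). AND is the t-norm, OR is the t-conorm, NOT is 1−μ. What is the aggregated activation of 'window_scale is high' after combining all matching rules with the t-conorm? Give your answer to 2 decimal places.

0.51

R1: some=0.72, high=0.27; AND[max(0, a+b−1)] → w = 0.00
R2: some=0.72, ¬medium=1−0.21=0.79; AND[max(0, a+b−1)] → w = 0.51
R3: some=0.72, medium=0.21; AND[max(0, a+b−1)] → w = 0.00
R4: heavy=0.32, medium=0.21; AND[max(0, a+b−1)] → w = 0.00
Rules with consequent 'high': {R1, R2} → strengths 0.00, 0.51
Aggregate via t-conorm [min(1, a+b)]: 0.51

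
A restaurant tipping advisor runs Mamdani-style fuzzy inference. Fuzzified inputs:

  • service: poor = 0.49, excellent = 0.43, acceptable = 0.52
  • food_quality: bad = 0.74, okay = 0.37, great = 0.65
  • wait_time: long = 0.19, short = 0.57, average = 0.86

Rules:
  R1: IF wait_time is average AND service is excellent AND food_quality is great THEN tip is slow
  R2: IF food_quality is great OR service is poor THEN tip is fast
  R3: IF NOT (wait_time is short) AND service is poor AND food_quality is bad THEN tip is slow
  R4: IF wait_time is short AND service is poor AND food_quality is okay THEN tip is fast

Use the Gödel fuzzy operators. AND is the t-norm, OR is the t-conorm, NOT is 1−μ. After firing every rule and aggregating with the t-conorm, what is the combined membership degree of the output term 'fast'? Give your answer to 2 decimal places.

R1: average=0.86, excellent=0.43, great=0.65; AND[min(a, b)] → w = 0.43
R2: great=0.65, poor=0.49; OR[max(a, b)] → w = 0.65
R3: ¬short=1−0.57=0.43, poor=0.49, bad=0.74; AND[min(a, b)] → w = 0.43
R4: short=0.57, poor=0.49, okay=0.37; AND[min(a, b)] → w = 0.37
Rules with consequent 'fast': {R2, R4} → strengths 0.65, 0.37
Aggregate via t-conorm [max(a, b)]: 0.65

0.65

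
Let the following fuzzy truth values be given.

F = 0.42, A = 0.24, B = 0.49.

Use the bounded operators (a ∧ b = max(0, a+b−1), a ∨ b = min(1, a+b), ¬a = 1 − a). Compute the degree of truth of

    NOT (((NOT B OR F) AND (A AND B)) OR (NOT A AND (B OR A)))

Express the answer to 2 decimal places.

NOT B = 1 − 0.49 = 0.51
NOT B OR F = min(1, a+b) on (0.51, 0.42) = 0.93
A AND B = max(0, a+b−1) on (0.24, 0.49) = 0.00
(NOT B OR F) AND (A AND B) = max(0, a+b−1) on (0.93, 0.00) = 0.00
NOT A = 1 − 0.24 = 0.76
B OR A = min(1, a+b) on (0.49, 0.24) = 0.73
NOT A AND (B OR A) = max(0, a+b−1) on (0.76, 0.73) = 0.49
((NOT B OR F) AND (A AND B)) OR (NOT A AND (B OR A)) = min(1, a+b) on (0.00, 0.49) = 0.49
NOT (((NOT B OR F) AND (A AND B)) OR (NOT A AND (B OR A))) = 1 − 0.49 = 0.51

0.51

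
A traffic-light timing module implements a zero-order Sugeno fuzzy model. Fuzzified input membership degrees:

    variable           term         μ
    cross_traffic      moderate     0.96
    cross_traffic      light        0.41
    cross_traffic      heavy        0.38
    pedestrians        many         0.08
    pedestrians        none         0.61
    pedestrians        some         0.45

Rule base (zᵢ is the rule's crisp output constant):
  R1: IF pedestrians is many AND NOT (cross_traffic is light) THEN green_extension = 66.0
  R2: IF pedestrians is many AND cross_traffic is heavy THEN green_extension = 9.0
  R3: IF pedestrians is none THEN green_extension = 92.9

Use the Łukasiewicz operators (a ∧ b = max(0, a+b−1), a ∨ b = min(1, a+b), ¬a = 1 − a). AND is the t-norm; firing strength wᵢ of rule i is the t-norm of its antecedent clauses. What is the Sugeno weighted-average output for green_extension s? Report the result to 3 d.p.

92.900

R1 (z=66.0): many=0.08, ¬light=1−0.41=0.59; AND[max(0, a+b−1)] → w = 0.00
R2 (z=9.0): many=0.08, heavy=0.38; AND[max(0, a+b−1)] → w = 0.00
R3 (z=92.9): none=0.61 → w = 0.61
Weighted average = (0.00·66.0 + 0.00·9.0 + 0.61·92.9) / (0.00 + 0.00 + 0.61)
  = 56.6690 / 0.6100 = 92.900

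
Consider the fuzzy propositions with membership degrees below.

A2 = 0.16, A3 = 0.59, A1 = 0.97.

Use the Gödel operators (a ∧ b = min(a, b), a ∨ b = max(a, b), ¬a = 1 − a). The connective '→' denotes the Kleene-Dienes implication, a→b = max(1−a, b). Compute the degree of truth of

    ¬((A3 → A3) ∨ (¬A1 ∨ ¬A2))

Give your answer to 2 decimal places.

0.16

A3 → A3  [Kleene-Dienes: max(1−a, b)] with a=0.59, b=0.59 → 0.59
¬A1 = 1 − 0.97 = 0.03
¬A2 = 1 − 0.16 = 0.84
¬A1 ∨ ¬A2 = max(a, b) on (0.03, 0.84) = 0.84
(A3 → A3) ∨ (¬A1 ∨ ¬A2) = max(a, b) on (0.59, 0.84) = 0.84
¬((A3 → A3) ∨ (¬A1 ∨ ¬A2)) = 1 − 0.84 = 0.16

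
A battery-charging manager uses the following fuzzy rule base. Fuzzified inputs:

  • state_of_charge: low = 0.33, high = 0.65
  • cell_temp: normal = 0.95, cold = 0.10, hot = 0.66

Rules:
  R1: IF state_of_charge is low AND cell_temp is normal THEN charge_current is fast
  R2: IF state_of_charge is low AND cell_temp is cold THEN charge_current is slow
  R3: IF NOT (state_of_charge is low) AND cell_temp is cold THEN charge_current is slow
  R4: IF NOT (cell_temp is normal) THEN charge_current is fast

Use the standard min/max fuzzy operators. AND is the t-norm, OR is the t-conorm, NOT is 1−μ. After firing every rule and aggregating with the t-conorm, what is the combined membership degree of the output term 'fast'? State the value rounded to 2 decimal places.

0.33

R1: low=0.33, normal=0.95; AND[min(a, b)] → w = 0.33
R2: low=0.33, cold=0.10; AND[min(a, b)] → w = 0.10
R3: ¬low=1−0.33=0.67, cold=0.10; AND[min(a, b)] → w = 0.10
R4: ¬normal=1−0.95=0.05 → w = 0.05
Rules with consequent 'fast': {R1, R4} → strengths 0.33, 0.05
Aggregate via t-conorm [max(a, b)]: 0.33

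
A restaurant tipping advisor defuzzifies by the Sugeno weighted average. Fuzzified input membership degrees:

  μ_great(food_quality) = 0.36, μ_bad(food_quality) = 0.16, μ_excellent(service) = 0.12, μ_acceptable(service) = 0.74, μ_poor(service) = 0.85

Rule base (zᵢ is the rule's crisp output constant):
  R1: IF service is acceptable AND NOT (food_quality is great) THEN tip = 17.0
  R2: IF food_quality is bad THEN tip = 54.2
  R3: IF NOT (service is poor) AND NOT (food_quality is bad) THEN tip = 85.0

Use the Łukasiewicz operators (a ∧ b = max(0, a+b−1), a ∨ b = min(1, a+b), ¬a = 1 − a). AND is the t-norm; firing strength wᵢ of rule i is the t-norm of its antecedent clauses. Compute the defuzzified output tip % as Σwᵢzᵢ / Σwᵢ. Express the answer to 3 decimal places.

R1 (z=17.0): acceptable=0.74, ¬great=1−0.36=0.64; AND[max(0, a+b−1)] → w = 0.38
R2 (z=54.2): bad=0.16 → w = 0.16
R3 (z=85.0): ¬poor=1−0.85=0.15, ¬bad=1−0.16=0.84; AND[max(0, a+b−1)] → w = 0.00
Weighted average = (0.38·17.0 + 0.16·54.2 + 0.00·85.0) / (0.38 + 0.16 + 0.00)
  = 15.1320 / 0.5400 = 28.022

28.022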